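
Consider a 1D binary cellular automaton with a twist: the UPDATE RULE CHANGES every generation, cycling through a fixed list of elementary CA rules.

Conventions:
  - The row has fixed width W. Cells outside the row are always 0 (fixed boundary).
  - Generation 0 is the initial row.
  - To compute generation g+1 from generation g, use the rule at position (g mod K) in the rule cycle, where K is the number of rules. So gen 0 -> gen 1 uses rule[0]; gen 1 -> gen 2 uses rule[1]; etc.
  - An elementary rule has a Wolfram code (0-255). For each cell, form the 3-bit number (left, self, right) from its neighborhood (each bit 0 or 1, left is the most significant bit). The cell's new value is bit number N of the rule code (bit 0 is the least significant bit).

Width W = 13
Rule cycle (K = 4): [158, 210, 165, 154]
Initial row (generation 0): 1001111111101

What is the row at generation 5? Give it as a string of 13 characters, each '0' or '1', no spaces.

Answer: 1111111110011

Derivation:
Gen 0: 1001111111101
Gen 1 (rule 158): 1111111111001
Gen 2 (rule 210): 0111111111110
Gen 3 (rule 165): 0011111111100
Gen 4 (rule 154): 0111111111010
Gen 5 (rule 158): 1111111110011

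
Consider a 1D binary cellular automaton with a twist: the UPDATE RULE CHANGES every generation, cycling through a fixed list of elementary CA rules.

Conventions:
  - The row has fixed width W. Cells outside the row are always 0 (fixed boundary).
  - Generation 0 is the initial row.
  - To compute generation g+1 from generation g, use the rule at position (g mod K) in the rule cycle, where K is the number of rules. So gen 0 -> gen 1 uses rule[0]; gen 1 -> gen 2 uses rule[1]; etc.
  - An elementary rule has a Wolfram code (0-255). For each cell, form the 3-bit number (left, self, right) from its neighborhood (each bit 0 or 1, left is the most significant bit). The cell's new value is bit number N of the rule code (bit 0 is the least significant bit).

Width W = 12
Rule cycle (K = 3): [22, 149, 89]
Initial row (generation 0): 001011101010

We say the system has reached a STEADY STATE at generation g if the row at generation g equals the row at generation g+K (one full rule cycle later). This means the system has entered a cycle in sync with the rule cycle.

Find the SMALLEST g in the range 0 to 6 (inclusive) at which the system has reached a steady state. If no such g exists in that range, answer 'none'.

Gen 0: 001011101010
Gen 1 (rule 22): 011000001011
Gen 2 (rule 149): 000111101000
Gen 3 (rule 89): 110100100111
Gen 4 (rule 22): 000111111000
Gen 5 (rule 149): 110011110111
Gen 6 (rule 89): 111010010101
Gen 7 (rule 22): 000011110101
Gen 8 (rule 149): 111001100101
Gen 9 (rule 89): 101101110000

Answer: none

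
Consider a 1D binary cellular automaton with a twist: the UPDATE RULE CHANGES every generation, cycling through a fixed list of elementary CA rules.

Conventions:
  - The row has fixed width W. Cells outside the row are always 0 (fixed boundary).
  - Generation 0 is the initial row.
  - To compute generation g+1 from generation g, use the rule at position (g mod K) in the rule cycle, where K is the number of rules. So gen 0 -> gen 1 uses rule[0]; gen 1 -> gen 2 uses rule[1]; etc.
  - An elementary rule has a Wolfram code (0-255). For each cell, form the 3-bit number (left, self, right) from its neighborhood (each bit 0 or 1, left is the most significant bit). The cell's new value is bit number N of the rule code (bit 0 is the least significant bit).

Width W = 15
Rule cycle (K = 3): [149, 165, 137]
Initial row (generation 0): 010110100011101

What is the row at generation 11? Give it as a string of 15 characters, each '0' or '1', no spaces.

Answer: 011111101110011

Derivation:
Gen 0: 010110100011101
Gen 1 (rule 149): 010000111001001
Gen 2 (rule 165): 010110010001001
Gen 3 (rule 137): 000100000100000
Gen 4 (rule 149): 110111110111111
Gen 5 (rule 165): 001011101011110
Gen 6 (rule 137): 100011000011100
Gen 7 (rule 149): 111000111001011
Gen 8 (rule 165): 010010010001100
Gen 9 (rule 137): 000000000101001
Gen 10 (rule 149): 111111110101101
Gen 11 (rule 165): 011111101110011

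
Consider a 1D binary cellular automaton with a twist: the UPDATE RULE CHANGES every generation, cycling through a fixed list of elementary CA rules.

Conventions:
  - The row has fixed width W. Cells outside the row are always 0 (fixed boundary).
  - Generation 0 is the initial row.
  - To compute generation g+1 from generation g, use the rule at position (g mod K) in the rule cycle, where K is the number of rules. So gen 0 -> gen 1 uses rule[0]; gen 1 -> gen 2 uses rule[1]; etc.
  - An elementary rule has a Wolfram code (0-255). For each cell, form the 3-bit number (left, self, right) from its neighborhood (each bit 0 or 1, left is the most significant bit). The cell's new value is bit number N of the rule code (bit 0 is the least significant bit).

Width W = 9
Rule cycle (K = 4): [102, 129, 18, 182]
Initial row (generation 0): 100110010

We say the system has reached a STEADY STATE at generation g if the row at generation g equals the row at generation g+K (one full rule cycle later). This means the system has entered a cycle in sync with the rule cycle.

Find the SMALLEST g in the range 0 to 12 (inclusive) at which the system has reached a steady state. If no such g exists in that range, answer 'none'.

Answer: 3

Derivation:
Gen 0: 100110010
Gen 1 (rule 102): 101010110
Gen 2 (rule 129): 000000000
Gen 3 (rule 18): 000000000
Gen 4 (rule 182): 000000000
Gen 5 (rule 102): 000000000
Gen 6 (rule 129): 111111111
Gen 7 (rule 18): 000000000
Gen 8 (rule 182): 000000000
Gen 9 (rule 102): 000000000
Gen 10 (rule 129): 111111111
Gen 11 (rule 18): 000000000
Gen 12 (rule 182): 000000000
Gen 13 (rule 102): 000000000
Gen 14 (rule 129): 111111111
Gen 15 (rule 18): 000000000
Gen 16 (rule 182): 000000000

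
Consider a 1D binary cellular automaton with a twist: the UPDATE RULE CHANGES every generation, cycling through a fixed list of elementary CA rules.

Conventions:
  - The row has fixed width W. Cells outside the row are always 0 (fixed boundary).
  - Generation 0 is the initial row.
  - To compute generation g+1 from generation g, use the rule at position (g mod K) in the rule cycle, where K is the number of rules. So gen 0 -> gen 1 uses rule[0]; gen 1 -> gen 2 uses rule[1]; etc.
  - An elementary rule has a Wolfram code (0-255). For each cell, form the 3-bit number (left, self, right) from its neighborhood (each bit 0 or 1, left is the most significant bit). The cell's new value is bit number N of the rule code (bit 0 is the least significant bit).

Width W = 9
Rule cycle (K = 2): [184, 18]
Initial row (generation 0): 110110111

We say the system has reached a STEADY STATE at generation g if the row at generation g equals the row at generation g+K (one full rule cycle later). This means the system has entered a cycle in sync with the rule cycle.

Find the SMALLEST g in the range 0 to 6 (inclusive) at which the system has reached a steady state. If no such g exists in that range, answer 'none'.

Gen 0: 110110111
Gen 1 (rule 184): 101101110
Gen 2 (rule 18): 000000001
Gen 3 (rule 184): 000000000
Gen 4 (rule 18): 000000000
Gen 5 (rule 184): 000000000
Gen 6 (rule 18): 000000000
Gen 7 (rule 184): 000000000
Gen 8 (rule 18): 000000000

Answer: 3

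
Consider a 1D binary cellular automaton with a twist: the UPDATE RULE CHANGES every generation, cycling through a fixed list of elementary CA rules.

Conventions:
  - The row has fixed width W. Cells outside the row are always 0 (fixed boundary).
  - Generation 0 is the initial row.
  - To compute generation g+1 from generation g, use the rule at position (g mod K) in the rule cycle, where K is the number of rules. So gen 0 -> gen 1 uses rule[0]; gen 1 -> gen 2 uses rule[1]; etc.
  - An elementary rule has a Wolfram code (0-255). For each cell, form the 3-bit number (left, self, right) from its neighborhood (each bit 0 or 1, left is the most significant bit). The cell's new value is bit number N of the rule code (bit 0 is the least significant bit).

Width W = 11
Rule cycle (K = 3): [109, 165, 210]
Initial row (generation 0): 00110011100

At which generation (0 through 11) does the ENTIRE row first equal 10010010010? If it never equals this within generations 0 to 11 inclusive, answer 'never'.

Gen 0: 00110011100
Gen 1 (rule 109): 10110010101
Gen 2 (rule 165): 11000011111
Gen 3 (rule 210): 01100101111
Gen 4 (rule 109): 01100111001
Gen 5 (rule 165): 00000010001
Gen 6 (rule 210): 00000101010
Gen 7 (rule 109): 11110111110
Gen 8 (rule 165): 01101011100
Gen 9 (rule 210): 10100001110
Gen 10 (rule 109): 11101101010
Gen 11 (rule 165): 01010011110

Answer: never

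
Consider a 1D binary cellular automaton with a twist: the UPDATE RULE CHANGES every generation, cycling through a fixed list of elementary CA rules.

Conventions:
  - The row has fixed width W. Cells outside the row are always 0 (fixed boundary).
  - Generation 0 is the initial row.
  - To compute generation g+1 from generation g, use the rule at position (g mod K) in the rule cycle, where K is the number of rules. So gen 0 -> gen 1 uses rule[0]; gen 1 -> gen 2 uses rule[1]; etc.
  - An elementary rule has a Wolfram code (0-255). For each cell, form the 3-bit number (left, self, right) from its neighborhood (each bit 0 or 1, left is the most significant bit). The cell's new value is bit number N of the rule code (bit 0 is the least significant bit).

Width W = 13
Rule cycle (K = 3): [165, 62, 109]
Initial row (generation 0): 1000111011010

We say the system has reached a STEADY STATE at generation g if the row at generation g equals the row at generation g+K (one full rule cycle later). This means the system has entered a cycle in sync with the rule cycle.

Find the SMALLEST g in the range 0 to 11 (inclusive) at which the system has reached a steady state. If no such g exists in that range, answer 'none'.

Answer: none

Derivation:
Gen 0: 1000111011010
Gen 1 (rule 165): 1010010100110
Gen 2 (rule 62): 1111111111101
Gen 3 (rule 109): 1000000000111
Gen 4 (rule 165): 1011111110010
Gen 5 (rule 62): 1110000001111
Gen 6 (rule 109): 1010111101001
Gen 7 (rule 165): 1111011011001
Gen 8 (rule 62): 1000110110111
Gen 9 (rule 109): 1010111111101
Gen 10 (rule 165): 1111011111011
Gen 11 (rule 62): 1000110000110
Gen 12 (rule 109): 1010110110110
Gen 13 (rule 165): 1111001001000
Gen 14 (rule 62): 1000111111100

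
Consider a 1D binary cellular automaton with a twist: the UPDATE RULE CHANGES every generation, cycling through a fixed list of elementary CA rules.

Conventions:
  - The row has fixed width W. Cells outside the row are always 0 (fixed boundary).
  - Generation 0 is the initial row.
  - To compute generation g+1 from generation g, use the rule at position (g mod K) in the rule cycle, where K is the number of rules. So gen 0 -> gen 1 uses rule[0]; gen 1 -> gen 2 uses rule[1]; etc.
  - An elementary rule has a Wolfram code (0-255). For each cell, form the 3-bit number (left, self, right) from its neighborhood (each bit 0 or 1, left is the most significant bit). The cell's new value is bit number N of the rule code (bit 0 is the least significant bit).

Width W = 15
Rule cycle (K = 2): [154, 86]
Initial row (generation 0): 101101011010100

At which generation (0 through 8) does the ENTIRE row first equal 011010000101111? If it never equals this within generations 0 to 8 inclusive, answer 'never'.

Gen 0: 101101011010100
Gen 1 (rule 154): 001000010000010
Gen 2 (rule 86): 011100111000111
Gen 3 (rule 154): 111011110101110
Gen 4 (rule 86): 001000010100011
Gen 5 (rule 154): 010100100010110
Gen 6 (rule 86): 110111110110011
Gen 7 (rule 154): 100111100101110
Gen 8 (rule 86): 111000111100011

Answer: never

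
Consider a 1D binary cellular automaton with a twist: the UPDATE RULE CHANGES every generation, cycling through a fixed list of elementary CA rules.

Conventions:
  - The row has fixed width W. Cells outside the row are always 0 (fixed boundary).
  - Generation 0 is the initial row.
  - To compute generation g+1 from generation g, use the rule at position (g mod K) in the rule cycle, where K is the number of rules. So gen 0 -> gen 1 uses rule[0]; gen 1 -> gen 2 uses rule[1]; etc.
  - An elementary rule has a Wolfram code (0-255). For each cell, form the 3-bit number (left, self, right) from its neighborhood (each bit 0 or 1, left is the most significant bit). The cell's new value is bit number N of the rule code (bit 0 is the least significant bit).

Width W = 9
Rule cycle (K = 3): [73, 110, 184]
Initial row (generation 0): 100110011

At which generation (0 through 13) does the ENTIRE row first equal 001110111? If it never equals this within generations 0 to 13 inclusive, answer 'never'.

Answer: 2

Derivation:
Gen 0: 100110011
Gen 1 (rule 73): 000110011
Gen 2 (rule 110): 001110111
Gen 3 (rule 184): 001101110
Gen 4 (rule 73): 101101010
Gen 5 (rule 110): 111111110
Gen 6 (rule 184): 111111101
Gen 7 (rule 73): 100000100
Gen 8 (rule 110): 100001100
Gen 9 (rule 184): 010001010
Gen 10 (rule 73): 000100000
Gen 11 (rule 110): 001100000
Gen 12 (rule 184): 001010000
Gen 13 (rule 73): 100000111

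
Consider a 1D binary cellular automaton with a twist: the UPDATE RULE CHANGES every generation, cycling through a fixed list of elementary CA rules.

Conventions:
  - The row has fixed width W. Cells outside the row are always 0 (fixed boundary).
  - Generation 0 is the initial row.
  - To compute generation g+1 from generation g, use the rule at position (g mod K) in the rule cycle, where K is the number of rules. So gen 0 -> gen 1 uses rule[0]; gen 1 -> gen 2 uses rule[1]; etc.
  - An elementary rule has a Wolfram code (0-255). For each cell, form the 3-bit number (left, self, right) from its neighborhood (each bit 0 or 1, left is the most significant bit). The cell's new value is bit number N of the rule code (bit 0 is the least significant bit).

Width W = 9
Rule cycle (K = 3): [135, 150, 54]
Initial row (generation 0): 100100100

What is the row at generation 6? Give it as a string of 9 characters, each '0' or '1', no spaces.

Gen 0: 100100100
Gen 1 (rule 135): 101101101
Gen 2 (rule 150): 100000001
Gen 3 (rule 54): 110000011
Gen 4 (rule 135): 000111100
Gen 5 (rule 150): 001011010
Gen 6 (rule 54): 011100111

Answer: 011100111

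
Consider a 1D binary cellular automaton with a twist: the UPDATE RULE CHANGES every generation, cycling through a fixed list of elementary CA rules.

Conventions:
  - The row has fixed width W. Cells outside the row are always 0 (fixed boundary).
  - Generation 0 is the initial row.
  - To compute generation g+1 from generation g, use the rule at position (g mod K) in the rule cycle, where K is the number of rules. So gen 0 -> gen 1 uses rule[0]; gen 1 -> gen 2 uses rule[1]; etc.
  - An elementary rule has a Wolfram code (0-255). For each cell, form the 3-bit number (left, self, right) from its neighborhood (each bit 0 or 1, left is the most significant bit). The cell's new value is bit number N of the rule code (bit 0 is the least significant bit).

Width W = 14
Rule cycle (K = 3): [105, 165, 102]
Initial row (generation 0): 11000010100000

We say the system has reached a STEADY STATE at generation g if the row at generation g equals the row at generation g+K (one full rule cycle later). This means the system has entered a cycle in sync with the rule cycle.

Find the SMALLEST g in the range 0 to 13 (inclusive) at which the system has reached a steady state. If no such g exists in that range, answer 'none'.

Gen 0: 11000010100000
Gen 1 (rule 105): 11011001001111
Gen 2 (rule 165): 00100001000110
Gen 3 (rule 102): 01100011001010
Gen 4 (rule 105): 01101011000100
Gen 5 (rule 165): 00011100010101
Gen 6 (rule 102): 00100100111111
Gen 7 (rule 105): 10000000100001
Gen 8 (rule 165): 10111110101101
Gen 9 (rule 102): 11000011110111
Gen 10 (rule 105): 11011010011101
Gen 11 (rule 165): 00100110001011
Gen 12 (rule 102): 01101010011101
Gen 13 (rule 105): 01110100010110
Gen 14 (rule 165): 00101101011000
Gen 15 (rule 102): 01110111101000
Gen 16 (rule 105): 01011100110011

Answer: none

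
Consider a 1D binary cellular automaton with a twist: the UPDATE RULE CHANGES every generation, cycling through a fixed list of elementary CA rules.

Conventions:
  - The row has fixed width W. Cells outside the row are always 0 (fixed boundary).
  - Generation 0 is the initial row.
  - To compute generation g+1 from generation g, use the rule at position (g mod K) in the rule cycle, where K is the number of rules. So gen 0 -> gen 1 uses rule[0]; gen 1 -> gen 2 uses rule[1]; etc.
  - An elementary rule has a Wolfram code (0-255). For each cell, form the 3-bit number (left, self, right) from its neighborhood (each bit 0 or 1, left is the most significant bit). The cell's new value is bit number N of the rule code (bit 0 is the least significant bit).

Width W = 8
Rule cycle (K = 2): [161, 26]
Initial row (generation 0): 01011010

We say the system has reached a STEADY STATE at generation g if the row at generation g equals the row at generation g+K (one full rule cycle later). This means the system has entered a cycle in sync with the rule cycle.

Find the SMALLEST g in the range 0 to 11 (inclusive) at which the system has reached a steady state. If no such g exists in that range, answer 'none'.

Answer: 0

Derivation:
Gen 0: 01011010
Gen 1 (rule 161): 00100100
Gen 2 (rule 26): 01011010
Gen 3 (rule 161): 00100100
Gen 4 (rule 26): 01011010
Gen 5 (rule 161): 00100100
Gen 6 (rule 26): 01011010
Gen 7 (rule 161): 00100100
Gen 8 (rule 26): 01011010
Gen 9 (rule 161): 00100100
Gen 10 (rule 26): 01011010
Gen 11 (rule 161): 00100100
Gen 12 (rule 26): 01011010
Gen 13 (rule 161): 00100100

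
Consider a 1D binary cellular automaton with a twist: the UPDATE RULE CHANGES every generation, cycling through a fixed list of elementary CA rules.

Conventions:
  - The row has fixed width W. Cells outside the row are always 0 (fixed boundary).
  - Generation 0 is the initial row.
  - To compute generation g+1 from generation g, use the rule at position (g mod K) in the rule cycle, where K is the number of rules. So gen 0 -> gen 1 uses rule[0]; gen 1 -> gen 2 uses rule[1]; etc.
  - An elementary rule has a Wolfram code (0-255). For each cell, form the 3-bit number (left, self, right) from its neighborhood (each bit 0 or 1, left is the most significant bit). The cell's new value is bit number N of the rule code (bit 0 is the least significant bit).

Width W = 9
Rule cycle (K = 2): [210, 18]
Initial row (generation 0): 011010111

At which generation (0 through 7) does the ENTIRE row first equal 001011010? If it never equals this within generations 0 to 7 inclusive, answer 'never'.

Answer: 3

Derivation:
Gen 0: 011010111
Gen 1 (rule 210): 101000011
Gen 2 (rule 18): 000100100
Gen 3 (rule 210): 001011010
Gen 4 (rule 18): 010000001
Gen 5 (rule 210): 101000010
Gen 6 (rule 18): 000100101
Gen 7 (rule 210): 001011000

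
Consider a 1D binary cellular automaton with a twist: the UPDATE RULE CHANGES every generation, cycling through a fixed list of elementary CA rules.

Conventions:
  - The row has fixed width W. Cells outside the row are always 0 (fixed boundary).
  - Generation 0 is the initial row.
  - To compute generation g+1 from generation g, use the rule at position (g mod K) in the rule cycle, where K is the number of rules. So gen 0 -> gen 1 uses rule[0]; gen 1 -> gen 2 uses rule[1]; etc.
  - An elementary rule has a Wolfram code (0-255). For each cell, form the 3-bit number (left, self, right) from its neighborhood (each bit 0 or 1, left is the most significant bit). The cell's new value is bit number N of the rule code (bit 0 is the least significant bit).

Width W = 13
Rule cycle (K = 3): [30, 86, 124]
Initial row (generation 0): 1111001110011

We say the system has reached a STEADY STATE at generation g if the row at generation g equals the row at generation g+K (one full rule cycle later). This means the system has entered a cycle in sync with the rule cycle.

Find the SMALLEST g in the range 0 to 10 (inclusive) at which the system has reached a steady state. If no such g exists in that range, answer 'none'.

Gen 0: 1111001110011
Gen 1 (rule 30): 1000111001110
Gen 2 (rule 86): 1101001110011
Gen 3 (rule 124): 1111101011011
Gen 4 (rule 30): 1000001010010
Gen 5 (rule 86): 1100011011111
Gen 6 (rule 124): 1110011110001
Gen 7 (rule 30): 1001110001011
Gen 8 (rule 86): 1110011011001
Gen 9 (rule 124): 1011011111101
Gen 10 (rule 30): 1010010000001
Gen 11 (rule 86): 1011111000011
Gen 12 (rule 124): 1110001100011
Gen 13 (rule 30): 1001011010110

Answer: none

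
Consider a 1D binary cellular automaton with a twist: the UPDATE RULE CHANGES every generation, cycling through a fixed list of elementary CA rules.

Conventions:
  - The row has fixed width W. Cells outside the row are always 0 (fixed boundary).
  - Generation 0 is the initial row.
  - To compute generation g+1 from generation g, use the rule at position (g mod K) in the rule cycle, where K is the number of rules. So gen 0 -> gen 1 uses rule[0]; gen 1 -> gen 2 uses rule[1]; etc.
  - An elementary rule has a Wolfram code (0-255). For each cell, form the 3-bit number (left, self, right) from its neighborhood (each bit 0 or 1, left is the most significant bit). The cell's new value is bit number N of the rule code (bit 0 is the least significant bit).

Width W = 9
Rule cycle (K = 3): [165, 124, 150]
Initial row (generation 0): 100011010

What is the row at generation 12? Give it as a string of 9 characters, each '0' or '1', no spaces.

Answer: 011101001

Derivation:
Gen 0: 100011010
Gen 1 (rule 165): 101000110
Gen 2 (rule 124): 111100111
Gen 3 (rule 150): 011011010
Gen 4 (rule 165): 000100110
Gen 5 (rule 124): 000110111
Gen 6 (rule 150): 001000010
Gen 7 (rule 165): 101011010
Gen 8 (rule 124): 111111111
Gen 9 (rule 150): 011111110
Gen 10 (rule 165): 001111100
Gen 11 (rule 124): 001000110
Gen 12 (rule 150): 011101001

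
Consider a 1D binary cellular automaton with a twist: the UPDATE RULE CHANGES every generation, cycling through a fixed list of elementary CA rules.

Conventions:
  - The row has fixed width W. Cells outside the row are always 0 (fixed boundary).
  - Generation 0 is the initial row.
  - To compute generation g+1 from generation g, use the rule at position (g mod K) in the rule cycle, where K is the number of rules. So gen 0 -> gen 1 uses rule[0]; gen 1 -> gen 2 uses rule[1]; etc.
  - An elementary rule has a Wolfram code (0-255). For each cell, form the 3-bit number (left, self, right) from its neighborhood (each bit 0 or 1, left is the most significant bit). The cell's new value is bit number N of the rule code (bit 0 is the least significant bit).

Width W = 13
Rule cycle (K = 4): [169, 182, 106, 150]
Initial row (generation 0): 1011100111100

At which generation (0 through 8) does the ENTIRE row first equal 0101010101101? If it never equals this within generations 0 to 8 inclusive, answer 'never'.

Answer: 3

Derivation:
Gen 0: 1011100111100
Gen 1 (rule 169): 0111000111001
Gen 2 (rule 182): 1010101010111
Gen 3 (rule 106): 0101010101101
Gen 4 (rule 150): 1101010100001
Gen 5 (rule 169): 1010101001100
Gen 6 (rule 182): 1111111110010
Gen 7 (rule 106): 1000000010100
Gen 8 (rule 150): 1100000110110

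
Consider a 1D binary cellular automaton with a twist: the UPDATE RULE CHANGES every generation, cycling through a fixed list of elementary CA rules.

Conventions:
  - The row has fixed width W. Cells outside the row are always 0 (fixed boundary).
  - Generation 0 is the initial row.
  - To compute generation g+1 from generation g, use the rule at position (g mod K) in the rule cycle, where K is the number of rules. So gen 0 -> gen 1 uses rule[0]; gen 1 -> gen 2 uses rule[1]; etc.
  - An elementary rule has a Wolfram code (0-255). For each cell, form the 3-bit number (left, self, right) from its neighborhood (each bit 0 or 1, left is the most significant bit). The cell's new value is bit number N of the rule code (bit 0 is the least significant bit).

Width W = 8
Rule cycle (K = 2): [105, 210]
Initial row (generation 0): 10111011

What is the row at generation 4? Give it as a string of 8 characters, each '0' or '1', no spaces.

Answer: 10101000

Derivation:
Gen 0: 10111011
Gen 1 (rule 105): 01101111
Gen 2 (rule 210): 10100111
Gen 3 (rule 105): 01000101
Gen 4 (rule 210): 10101000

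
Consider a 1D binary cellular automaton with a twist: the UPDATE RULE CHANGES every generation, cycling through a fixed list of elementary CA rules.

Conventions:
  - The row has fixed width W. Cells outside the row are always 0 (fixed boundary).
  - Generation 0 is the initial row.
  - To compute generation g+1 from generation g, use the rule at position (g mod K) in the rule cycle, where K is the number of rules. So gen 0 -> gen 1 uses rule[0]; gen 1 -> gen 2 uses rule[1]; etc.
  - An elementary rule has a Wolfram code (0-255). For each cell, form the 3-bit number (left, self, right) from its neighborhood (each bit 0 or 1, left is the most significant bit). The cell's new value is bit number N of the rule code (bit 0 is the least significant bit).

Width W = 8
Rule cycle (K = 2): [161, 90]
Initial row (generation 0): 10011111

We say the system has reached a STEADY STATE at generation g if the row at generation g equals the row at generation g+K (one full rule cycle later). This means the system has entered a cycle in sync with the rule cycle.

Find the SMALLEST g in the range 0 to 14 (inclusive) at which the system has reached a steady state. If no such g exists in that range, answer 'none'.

Gen 0: 10011111
Gen 1 (rule 161): 00001110
Gen 2 (rule 90): 00011011
Gen 3 (rule 161): 11000100
Gen 4 (rule 90): 11101010
Gen 5 (rule 161): 01010100
Gen 6 (rule 90): 10000010
Gen 7 (rule 161): 00111000
Gen 8 (rule 90): 01101100
Gen 9 (rule 161): 00010001
Gen 10 (rule 90): 00101010
Gen 11 (rule 161): 10010100
Gen 12 (rule 90): 01100010
Gen 13 (rule 161): 00001000
Gen 14 (rule 90): 00010100
Gen 15 (rule 161): 11001001
Gen 16 (rule 90): 11110110

Answer: none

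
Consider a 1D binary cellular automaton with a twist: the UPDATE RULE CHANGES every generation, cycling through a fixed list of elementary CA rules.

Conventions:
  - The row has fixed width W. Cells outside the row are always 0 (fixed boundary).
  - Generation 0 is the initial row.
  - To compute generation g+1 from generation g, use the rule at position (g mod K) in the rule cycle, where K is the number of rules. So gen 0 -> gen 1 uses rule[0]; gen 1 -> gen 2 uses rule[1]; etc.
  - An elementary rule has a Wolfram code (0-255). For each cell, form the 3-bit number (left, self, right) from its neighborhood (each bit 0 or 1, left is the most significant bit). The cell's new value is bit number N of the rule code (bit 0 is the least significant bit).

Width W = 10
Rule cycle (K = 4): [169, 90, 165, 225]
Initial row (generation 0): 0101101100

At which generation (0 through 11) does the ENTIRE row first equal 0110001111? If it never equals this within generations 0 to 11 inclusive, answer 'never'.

Answer: never

Derivation:
Gen 0: 0101101100
Gen 1 (rule 169): 0011011001
Gen 2 (rule 90): 0111011110
Gen 3 (rule 165): 0010101100
Gen 4 (rule 225): 1001010101
Gen 5 (rule 169): 0000101010
Gen 6 (rule 90): 0001000001
Gen 7 (rule 165): 1101011101
Gen 8 (rule 225): 0110101110
Gen 9 (rule 169): 0101011100
Gen 10 (rule 90): 1000010110
Gen 11 (rule 165): 1011011000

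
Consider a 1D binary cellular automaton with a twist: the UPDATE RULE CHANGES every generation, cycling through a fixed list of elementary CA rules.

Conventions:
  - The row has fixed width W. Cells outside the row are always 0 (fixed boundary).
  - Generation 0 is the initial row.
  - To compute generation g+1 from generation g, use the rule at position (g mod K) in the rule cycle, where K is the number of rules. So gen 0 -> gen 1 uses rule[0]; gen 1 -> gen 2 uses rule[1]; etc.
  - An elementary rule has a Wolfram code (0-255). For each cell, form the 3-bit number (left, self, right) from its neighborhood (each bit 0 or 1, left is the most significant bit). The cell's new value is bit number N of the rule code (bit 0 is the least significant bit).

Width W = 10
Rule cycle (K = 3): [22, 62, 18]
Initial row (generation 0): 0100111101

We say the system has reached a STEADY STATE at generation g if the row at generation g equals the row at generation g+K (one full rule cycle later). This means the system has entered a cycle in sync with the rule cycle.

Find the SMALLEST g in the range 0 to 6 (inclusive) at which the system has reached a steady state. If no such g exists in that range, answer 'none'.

Answer: 6

Derivation:
Gen 0: 0100111101
Gen 1 (rule 22): 1111000001
Gen 2 (rule 62): 1000100011
Gen 3 (rule 18): 0101010100
Gen 4 (rule 22): 1101010110
Gen 5 (rule 62): 1011111101
Gen 6 (rule 18): 0000000000
Gen 7 (rule 22): 0000000000
Gen 8 (rule 62): 0000000000
Gen 9 (rule 18): 0000000000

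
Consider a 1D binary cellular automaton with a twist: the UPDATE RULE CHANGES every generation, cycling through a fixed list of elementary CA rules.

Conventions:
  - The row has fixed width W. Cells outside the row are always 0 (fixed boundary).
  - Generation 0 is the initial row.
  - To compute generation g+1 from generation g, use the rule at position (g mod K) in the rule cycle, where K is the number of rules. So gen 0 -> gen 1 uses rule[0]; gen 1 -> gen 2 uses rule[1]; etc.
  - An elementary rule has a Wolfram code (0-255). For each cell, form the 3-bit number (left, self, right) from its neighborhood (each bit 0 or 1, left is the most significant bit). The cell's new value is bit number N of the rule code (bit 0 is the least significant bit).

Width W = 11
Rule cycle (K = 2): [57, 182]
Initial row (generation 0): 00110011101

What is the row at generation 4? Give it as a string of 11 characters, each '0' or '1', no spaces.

Answer: 11000000000

Derivation:
Gen 0: 00110011101
Gen 1 (rule 57): 10101010010
Gen 2 (rule 182): 11111111111
Gen 3 (rule 57): 10000000000
Gen 4 (rule 182): 11000000000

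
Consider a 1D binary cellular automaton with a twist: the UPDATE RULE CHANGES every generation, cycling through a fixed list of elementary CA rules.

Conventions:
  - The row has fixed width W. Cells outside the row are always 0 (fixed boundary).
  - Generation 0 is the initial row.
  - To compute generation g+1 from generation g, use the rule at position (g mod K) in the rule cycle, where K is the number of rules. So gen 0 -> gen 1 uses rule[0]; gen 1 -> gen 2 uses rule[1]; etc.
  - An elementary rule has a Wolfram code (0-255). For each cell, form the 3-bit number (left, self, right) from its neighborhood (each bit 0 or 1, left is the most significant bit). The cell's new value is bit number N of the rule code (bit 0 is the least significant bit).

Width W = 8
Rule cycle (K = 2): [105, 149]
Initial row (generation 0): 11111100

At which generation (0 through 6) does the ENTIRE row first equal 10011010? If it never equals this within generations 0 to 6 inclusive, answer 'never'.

Answer: 3

Derivation:
Gen 0: 11111100
Gen 1 (rule 105): 10000101
Gen 2 (rule 149): 11110101
Gen 3 (rule 105): 10011010
Gen 4 (rule 149): 11000011
Gen 5 (rule 105): 11011011
Gen 6 (rule 149): 00000000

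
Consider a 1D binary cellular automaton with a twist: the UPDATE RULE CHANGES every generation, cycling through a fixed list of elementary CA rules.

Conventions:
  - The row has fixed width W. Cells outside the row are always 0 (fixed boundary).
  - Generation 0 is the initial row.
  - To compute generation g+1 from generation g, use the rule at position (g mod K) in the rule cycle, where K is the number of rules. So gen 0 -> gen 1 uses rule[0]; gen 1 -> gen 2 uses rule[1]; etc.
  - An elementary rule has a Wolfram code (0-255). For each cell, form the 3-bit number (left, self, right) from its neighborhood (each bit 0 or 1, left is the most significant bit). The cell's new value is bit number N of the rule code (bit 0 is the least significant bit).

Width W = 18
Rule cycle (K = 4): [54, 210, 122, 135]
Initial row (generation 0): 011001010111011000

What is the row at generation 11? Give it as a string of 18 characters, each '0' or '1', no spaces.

Gen 0: 011001010111011000
Gen 1 (rule 54): 100111111000100100
Gen 2 (rule 210): 011011111101011010
Gen 3 (rule 122): 111110000110111101
Gen 4 (rule 135): 011100111000011001
Gen 5 (rule 54): 100011000100100111
Gen 6 (rule 210): 010101101011011011
Gen 7 (rule 122): 101011110111111111
Gen 8 (rule 135): 101001100011111110
Gen 9 (rule 54): 111110010100000001
Gen 10 (rule 210): 011111100010000010
Gen 11 (rule 122): 110000110101000101

Answer: 110000110101000101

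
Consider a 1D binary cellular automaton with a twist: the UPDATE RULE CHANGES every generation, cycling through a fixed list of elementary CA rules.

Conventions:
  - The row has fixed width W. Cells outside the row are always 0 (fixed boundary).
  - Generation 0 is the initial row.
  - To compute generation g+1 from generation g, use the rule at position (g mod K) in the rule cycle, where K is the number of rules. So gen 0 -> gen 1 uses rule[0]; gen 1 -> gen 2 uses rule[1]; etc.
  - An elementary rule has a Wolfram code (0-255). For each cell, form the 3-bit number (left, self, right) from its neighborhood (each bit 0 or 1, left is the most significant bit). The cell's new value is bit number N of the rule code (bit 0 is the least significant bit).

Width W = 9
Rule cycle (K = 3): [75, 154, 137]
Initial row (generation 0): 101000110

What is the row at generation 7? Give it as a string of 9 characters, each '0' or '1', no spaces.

Gen 0: 101000110
Gen 1 (rule 75): 000011110
Gen 2 (rule 154): 000111101
Gen 3 (rule 137): 110111000
Gen 4 (rule 75): 110101011
Gen 5 (rule 154): 100000010
Gen 6 (rule 137): 001111000
Gen 7 (rule 75): 111001011

Answer: 111001011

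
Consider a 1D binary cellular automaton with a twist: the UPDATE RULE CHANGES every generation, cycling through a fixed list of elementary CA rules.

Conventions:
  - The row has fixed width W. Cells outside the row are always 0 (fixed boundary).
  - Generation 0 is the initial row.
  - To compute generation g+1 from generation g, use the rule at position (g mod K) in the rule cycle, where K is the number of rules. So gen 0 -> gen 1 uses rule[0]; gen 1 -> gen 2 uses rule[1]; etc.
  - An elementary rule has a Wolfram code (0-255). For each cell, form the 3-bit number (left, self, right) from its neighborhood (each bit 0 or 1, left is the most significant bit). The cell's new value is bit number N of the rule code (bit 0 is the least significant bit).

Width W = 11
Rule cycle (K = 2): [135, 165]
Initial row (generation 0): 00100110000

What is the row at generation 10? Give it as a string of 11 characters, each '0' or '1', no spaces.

Gen 0: 00100110000
Gen 1 (rule 135): 11101000111
Gen 2 (rule 165): 01011010010
Gen 3 (rule 135): 11000010110
Gen 4 (rule 165): 00011011000
Gen 5 (rule 135): 11100000011
Gen 6 (rule 165): 01001111000
Gen 7 (rule 135): 11010110011
Gen 8 (rule 165): 00111000000
Gen 9 (rule 135): 11010011111
Gen 10 (rule 165): 00110001110

Answer: 00110001110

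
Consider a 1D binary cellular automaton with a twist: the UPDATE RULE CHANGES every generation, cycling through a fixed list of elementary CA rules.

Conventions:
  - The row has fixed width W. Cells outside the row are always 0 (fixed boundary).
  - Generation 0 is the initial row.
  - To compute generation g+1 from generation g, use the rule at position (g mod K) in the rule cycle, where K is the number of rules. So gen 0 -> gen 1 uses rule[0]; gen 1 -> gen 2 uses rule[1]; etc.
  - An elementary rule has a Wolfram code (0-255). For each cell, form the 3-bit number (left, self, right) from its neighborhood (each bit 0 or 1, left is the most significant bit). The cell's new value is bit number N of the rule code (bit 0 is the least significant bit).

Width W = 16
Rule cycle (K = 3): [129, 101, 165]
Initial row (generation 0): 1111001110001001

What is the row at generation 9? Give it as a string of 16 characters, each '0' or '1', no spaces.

Gen 0: 1111001110001001
Gen 1 (rule 129): 0110000100100000
Gen 2 (rule 101): 0010110100101111
Gen 3 (rule 165): 1011001100110110
Gen 4 (rule 129): 0000000000000000
Gen 5 (rule 101): 1111111111111111
Gen 6 (rule 165): 0111111111111110
Gen 7 (rule 129): 0011111111111100
Gen 8 (rule 101): 1000000000000101
Gen 9 (rule 165): 1011111111110111

Answer: 1011111111110111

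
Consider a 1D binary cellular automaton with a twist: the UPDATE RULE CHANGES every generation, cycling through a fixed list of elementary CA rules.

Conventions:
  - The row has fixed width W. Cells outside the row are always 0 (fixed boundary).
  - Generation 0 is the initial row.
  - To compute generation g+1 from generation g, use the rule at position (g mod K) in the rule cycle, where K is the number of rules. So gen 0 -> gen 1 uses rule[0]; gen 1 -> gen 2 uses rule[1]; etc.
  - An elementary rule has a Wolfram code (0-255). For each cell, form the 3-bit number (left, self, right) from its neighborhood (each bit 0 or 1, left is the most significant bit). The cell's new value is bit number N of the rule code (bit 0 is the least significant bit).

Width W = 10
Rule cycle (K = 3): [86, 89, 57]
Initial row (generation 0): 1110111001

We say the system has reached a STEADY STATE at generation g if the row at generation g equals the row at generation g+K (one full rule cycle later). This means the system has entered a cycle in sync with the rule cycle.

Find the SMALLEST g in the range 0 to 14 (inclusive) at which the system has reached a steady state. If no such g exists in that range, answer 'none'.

Answer: 9

Derivation:
Gen 0: 1110111001
Gen 1 (rule 86): 0010001111
Gen 2 (rule 89): 1001101001
Gen 3 (rule 57): 0101010100
Gen 4 (rule 86): 1101010110
Gen 5 (rule 89): 1100000111
Gen 6 (rule 57): 1011110100
Gen 7 (rule 86): 1000010110
Gen 8 (rule 89): 0111000111
Gen 9 (rule 57): 0100110100
Gen 10 (rule 86): 1111010110
Gen 11 (rule 89): 1001000111
Gen 12 (rule 57): 0100110100
Gen 13 (rule 86): 1111010110
Gen 14 (rule 89): 1001000111
Gen 15 (rule 57): 0100110100
Gen 16 (rule 86): 1111010110
Gen 17 (rule 89): 1001000111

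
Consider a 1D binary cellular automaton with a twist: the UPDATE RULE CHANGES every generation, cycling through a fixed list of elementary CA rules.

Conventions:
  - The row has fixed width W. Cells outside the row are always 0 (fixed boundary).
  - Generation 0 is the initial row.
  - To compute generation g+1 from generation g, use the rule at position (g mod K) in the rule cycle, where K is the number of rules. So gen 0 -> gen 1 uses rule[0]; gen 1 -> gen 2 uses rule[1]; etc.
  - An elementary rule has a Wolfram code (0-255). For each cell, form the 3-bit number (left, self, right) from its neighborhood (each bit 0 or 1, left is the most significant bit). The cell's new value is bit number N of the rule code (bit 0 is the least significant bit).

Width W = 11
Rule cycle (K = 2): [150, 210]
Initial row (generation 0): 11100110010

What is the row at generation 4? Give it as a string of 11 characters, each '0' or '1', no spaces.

Gen 0: 11100110010
Gen 1 (rule 150): 01011001111
Gen 2 (rule 210): 10001110111
Gen 3 (rule 150): 11010100010
Gen 4 (rule 210): 01000010101

Answer: 01000010101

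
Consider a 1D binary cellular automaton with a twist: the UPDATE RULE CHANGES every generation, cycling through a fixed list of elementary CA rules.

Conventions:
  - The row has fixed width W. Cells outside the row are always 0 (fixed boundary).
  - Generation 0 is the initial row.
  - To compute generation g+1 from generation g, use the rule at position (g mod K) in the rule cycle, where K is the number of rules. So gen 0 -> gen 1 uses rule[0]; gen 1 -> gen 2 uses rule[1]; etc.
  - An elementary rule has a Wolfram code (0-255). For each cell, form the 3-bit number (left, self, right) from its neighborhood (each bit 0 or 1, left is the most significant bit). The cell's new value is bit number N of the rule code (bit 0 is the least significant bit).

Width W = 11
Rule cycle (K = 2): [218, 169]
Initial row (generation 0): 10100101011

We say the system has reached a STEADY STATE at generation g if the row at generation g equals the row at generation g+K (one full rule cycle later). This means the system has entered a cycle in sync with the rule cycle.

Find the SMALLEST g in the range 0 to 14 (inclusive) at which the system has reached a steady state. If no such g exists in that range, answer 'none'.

Answer: 9

Derivation:
Gen 0: 10100101011
Gen 1 (rule 218): 00011000011
Gen 2 (rule 169): 11010011010
Gen 3 (rule 218): 11001111001
Gen 4 (rule 169): 10001110000
Gen 5 (rule 218): 01011111000
Gen 6 (rule 169): 00111110011
Gen 7 (rule 218): 01111111111
Gen 8 (rule 169): 01111111110
Gen 9 (rule 218): 11111111111
Gen 10 (rule 169): 11111111110
Gen 11 (rule 218): 11111111111
Gen 12 (rule 169): 11111111110
Gen 13 (rule 218): 11111111111
Gen 14 (rule 169): 11111111110
Gen 15 (rule 218): 11111111111
Gen 16 (rule 169): 11111111110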